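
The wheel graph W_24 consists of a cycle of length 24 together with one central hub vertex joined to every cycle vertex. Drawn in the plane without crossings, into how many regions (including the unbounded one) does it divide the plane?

25

W_24 has V = 24 + 1 = 25 vertices and E = 2·24 = 48 edges.
By Euler's formula F = 2 − V + E = 2 − 25 + 48 = 25.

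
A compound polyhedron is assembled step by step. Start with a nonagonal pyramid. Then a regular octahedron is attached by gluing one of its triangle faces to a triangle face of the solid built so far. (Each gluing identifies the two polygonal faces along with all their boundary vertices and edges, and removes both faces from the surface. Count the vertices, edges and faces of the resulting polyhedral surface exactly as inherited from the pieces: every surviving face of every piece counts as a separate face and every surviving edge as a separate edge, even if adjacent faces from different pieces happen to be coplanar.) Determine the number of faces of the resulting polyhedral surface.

16

A nonagonal pyramid: V=10, E=18, F=10.
Attach a regular octahedron (V=6, E=12, F=8) along a 3-gon: merge 3 vertices and 3 edges, delete both glued faces → V=13, E=27, F=16.
Check: V − E + F = 13 − 27 + 16 = 2.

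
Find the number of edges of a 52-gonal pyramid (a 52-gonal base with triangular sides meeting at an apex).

A pyramid on an n-gon base has one n-gon and n triangles: V = 52 + 1 = 53, E = 2·52 = 104, F = 52 + 1 = 53.
Check: V − E + F = 53 − 104 + 53 = 2.

104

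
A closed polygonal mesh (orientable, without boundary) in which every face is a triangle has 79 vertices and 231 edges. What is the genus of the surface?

Every face is a triangle and each edge borders two faces, so 3F = 2·231, giving F = 154.
χ = V − E + F = 79 − 231 + 154 = 2.
For a closed orientable surface χ = 2 − 2g, so g = (2 − (2))/2 = 0.

0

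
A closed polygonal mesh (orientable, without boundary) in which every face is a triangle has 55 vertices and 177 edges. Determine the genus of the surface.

3

Every face is a triangle and each edge borders two faces, so 3F = 2·177, giving F = 118.
χ = V − E + F = 55 − 177 + 118 = -4.
For a closed orientable surface χ = 2 − 2g, so g = (2 − (-4))/2 = 3.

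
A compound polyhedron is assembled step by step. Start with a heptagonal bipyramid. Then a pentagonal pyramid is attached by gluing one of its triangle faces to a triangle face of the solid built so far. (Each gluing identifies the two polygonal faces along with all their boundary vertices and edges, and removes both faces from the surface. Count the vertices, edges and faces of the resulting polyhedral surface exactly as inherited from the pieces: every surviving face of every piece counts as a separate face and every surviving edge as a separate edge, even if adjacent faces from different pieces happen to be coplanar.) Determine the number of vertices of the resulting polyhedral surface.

A heptagonal bipyramid: V=9, E=21, F=14.
Attach a pentagonal pyramid (V=6, E=10, F=6) along a 3-gon: merge 3 vertices and 3 edges, delete both glued faces → V=12, E=28, F=18.
Check: V − E + F = 12 − 28 + 18 = 2.

12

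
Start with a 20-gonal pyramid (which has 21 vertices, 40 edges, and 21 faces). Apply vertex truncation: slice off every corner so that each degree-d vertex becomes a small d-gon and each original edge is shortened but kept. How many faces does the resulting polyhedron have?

Truncation replaces each original edge-end by a new vertex, so V′ = 2E = 80.
Each original edge survives, and each old vertex of degree d contributes d new edges; summing degrees gives Σd = 2E, so E′ = E + 2E = 3E = 120.
Each original face survives and each original vertex becomes one new face: F′ = F + V = 42.

42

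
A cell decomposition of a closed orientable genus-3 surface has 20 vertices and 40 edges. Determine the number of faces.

16

For a closed orientable surface of genus 3, χ = 2 − 2·3 = -4.
F = -4 − V + E = -4 − 20 + 40 = 16.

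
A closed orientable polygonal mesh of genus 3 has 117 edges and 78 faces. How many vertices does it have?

35

For a closed orientable surface of genus 3, χ = 2 − 2·3 = -4.
V = -4 + E − F = -4 + 117 − 78 = 35.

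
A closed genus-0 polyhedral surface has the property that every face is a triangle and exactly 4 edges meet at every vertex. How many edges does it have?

12

Each face has 3 edges and each edge borders two faces, so 2E = 3F.
Each vertex has degree 4, so 4V = 2E and hence V = 3F/4.
Euler: V − E + F = 2 ⇒ (3F/4) − (3F/2) + F = 2.
Multiply by 8: (6 − 12 + 8)F = 16, i.e. 2F = 16.
So F = 8, E = 3·8/2 = 12, V = 3·8/4 = 6.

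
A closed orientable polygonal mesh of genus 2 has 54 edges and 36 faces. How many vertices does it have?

For a closed orientable surface of genus 2, χ = 2 − 2·2 = -2.
V = -2 + E − F = -2 + 54 − 36 = 16.

16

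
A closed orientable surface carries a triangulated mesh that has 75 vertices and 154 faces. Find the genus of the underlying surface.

Every face is a triangle, so 2E = 3·154 = 462, giving E = 231.
χ = V − E + F = 75 − 231 + 154 = -2.
For a closed orientable surface χ = 2 − 2g, so g = (2 − (-2))/2 = 2.

2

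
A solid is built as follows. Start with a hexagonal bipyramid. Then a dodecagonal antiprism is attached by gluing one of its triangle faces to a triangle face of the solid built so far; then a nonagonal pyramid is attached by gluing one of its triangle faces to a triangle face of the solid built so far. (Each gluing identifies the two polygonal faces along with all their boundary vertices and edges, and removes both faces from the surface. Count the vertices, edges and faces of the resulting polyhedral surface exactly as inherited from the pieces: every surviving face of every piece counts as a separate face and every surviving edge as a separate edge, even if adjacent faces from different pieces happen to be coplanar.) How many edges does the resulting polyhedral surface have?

78

A hexagonal bipyramid: V=8, E=18, F=12.
Attach a dodecagonal antiprism (V=24, E=48, F=26) along a 3-gon: merge 3 vertices and 3 edges, delete both glued faces → V=29, E=63, F=36.
Attach a nonagonal pyramid (V=10, E=18, F=10) along a 3-gon: merge 3 vertices and 3 edges, delete both glued faces → V=36, E=78, F=44.
Check: V − E + F = 36 − 78 + 44 = 2.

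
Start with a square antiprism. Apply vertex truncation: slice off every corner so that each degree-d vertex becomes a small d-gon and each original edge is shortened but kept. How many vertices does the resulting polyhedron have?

32

The base solid has V = 8, E = 16, F = 10.
Truncation replaces each original edge-end by a new vertex, so V′ = 2E = 32.
Each original edge survives, and each old vertex of degree d contributes d new edges; summing degrees gives Σd = 2E, so E′ = E + 2E = 3E = 48.
Each original face survives and each original vertex becomes one new face: F′ = F + V = 18.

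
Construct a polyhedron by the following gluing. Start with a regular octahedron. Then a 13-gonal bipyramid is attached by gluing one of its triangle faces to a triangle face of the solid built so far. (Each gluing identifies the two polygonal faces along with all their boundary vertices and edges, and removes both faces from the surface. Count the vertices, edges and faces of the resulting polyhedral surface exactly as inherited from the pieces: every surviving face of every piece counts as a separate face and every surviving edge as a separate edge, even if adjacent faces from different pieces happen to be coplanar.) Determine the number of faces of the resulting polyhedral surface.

32

A regular octahedron: V=6, E=12, F=8.
Attach a 13-gonal bipyramid (V=15, E=39, F=26) along a 3-gon: merge 3 vertices and 3 edges, delete both glued faces → V=18, E=48, F=32.
Check: V − E + F = 18 − 48 + 32 = 2.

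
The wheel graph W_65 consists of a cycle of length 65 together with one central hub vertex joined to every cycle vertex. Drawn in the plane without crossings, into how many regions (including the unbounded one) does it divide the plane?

66

W_65 has V = 65 + 1 = 66 vertices and E = 2·65 = 130 edges.
By Euler's formula F = 2 − V + E = 2 − 66 + 130 = 66.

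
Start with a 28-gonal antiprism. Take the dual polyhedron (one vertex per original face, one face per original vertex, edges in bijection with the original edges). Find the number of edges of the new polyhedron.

112

The base solid has V = 56, E = 112, F = 58.
The dual swaps V and F and preserves E: V′ = F = 58, E′ = E = 112, F′ = V = 56.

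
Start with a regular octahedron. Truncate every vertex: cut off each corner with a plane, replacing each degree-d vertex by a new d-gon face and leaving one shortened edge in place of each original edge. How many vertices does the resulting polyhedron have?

The base solid has V = 6, E = 12, F = 8.
Truncation replaces each original edge-end by a new vertex, so V′ = 2E = 24.
Each original edge survives, and each old vertex of degree d contributes d new edges; summing degrees gives Σd = 2E, so E′ = E + 2E = 3E = 36.
Each original face survives and each original vertex becomes one new face: F′ = F + V = 14.

24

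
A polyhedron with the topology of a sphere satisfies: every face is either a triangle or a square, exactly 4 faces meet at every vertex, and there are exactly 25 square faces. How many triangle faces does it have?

8

Let x be the number of triangles; then F = 25 + x.
Edge–face incidences: 2E = 4·25 + 3·x = 100 + 3x.
Every vertex has degree 4, so 4V = 2E.
Euler: V − E + F = 2 ⇒ (2E)/4 − E + (25 + x) = 2.
Multiply by 8: 2·(2E) − 4·(2E) + 8·(25 + x) = 16, i.e. 200 + 8x − 2·(100 + 3x) = 16.
Collecting terms: 2x = 16, so x = 8.
Then 2E = 100 + 3·8 = 124, so E = 62, V = 2E/4 = 31, F = 25 + 8 = 33.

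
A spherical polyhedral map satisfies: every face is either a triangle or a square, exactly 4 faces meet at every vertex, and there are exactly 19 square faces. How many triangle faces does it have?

8

Let x be the number of triangles; then F = 19 + x.
Edge–face incidences: 2E = 4·19 + 3·x = 76 + 3x.
Every vertex has degree 4, so 4V = 2E.
Euler: V − E + F = 2 ⇒ (2E)/4 − E + (19 + x) = 2.
Multiply by 8: 2·(2E) − 4·(2E) + 8·(19 + x) = 16, i.e. 152 + 8x − 2·(76 + 3x) = 16.
Collecting terms: 2x = 16, so x = 8.
Then 2E = 76 + 3·8 = 100, so E = 50, V = 2E/4 = 25, F = 19 + 8 = 27.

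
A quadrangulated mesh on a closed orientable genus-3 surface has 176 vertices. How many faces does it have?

χ = 2 − 2·3 = -4, and every face is a square so 4F = 2E.
V − E + F = -4 with E = 4F/2 gives 176 − (4/2 − 1)·F = -4, so F = 180 and E = 360.

180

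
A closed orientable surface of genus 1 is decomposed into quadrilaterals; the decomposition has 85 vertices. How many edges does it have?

170

χ = 2 − 2·1 = 0, and every face is a square so 4F = 2E.
V − E + F = 0 with E = 4F/2 gives 85 − (4/2 − 1)·F = 0, so F = 85 and E = 170.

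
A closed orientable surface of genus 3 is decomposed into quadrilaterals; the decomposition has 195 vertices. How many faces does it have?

χ = 2 − 2·3 = -4, and every face is a square so 4F = 2E.
V − E + F = -4 with E = 4F/2 gives 195 − (4/2 − 1)·F = -4, so F = 199 and E = 398.

199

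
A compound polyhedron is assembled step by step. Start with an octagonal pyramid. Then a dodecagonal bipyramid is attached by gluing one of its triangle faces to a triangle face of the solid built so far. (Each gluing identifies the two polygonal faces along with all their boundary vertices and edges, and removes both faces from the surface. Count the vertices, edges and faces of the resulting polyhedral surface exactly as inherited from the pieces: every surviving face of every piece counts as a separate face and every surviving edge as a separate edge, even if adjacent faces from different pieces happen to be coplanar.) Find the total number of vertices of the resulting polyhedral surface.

An octagonal pyramid: V=9, E=16, F=9.
Attach a dodecagonal bipyramid (V=14, E=36, F=24) along a 3-gon: merge 3 vertices and 3 edges, delete both glued faces → V=20, E=49, F=31.
Check: V − E + F = 20 − 49 + 31 = 2.

20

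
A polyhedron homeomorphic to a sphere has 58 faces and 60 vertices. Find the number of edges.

Here V − E + F = 2.
E = V + F − (2) = 60 + 58 − (2) = 116.

116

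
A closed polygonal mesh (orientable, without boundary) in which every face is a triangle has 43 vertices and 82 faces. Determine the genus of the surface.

0

Every face is a triangle, so 2E = 3·82 = 246, giving E = 123.
χ = V − E + F = 43 − 123 + 82 = 2.
For a closed orientable surface χ = 2 − 2g, so g = (2 − (2))/2 = 0.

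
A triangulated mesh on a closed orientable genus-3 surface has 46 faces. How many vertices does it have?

χ = 2 − 2·3 = -4, and every face is a triangle so 3F = 2E.
E = 3·46/2 = 69. Then V = -4 + E − F = -4 + 69 − 46 = 19.

19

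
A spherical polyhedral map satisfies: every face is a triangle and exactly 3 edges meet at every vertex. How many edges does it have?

Each face has 3 edges and each edge borders two faces, so 2E = 3F.
Each vertex has degree 3, so 3V = 2E and hence V = 3F/3.
Euler: V − E + F = 2 ⇒ (3F/3) − (3F/2) + F = 2.
Multiply by 6: (6 − 9 + 6)F = 12, i.e. 3F = 12.
So F = 4, E = 3·4/2 = 6, V = 3·4/3 = 4.

6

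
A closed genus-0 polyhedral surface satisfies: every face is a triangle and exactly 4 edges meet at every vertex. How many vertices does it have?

Each face has 3 edges and each edge borders two faces, so 2E = 3F.
Each vertex has degree 4, so 4V = 2E and hence V = 3F/4.
Euler: V − E + F = 2 ⇒ (3F/4) − (3F/2) + F = 2.
Multiply by 8: (6 − 12 + 8)F = 16, i.e. 2F = 16.
So F = 8, E = 3·8/2 = 12, V = 3·8/4 = 6.

6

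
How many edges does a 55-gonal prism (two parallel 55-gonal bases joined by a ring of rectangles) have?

165

A prism on an n-gon has two n-gon bases and n rectangular sides: V = 2·55 = 110, E = 3·55 = 165, F = 55 + 2 = 57.
Check: V − E + F = 110 − 165 + 57 = 2.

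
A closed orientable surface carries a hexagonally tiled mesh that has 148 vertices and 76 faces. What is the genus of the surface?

3

Every face is a hexagon, so 2E = 6·76 = 456, giving E = 228.
χ = V − E + F = 148 − 228 + 76 = -4.
For a closed orientable surface χ = 2 − 2g, so g = (2 − (-4))/2 = 3.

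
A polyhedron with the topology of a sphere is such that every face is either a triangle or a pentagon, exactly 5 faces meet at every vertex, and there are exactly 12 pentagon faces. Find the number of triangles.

80

Let x be the number of triangles; then F = 12 + x.
Edge–face incidences: 2E = 5·12 + 3·x = 60 + 3x.
Every vertex has degree 5, so 5V = 2E.
Euler: V − E + F = 2 ⇒ (2E)/5 − E + (12 + x) = 2.
Multiply by 10: 2·(2E) − 5·(2E) + 10·(12 + x) = 20, i.e. 120 + 10x − 3·(60 + 3x) = 20.
Collecting terms: x − 60 = 20, so x = 80.
Then 2E = 60 + 3·80 = 300, so E = 150, V = 2E/5 = 60, F = 12 + 80 = 92.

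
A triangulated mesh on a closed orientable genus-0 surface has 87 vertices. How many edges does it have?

χ = 2 − 2·0 = 2, and every face is a triangle so 3F = 2E.
V − E + F = 2 with E = 3F/2 gives 87 − (3/2 − 1)·F = 2, so F = 170 and E = 255.

255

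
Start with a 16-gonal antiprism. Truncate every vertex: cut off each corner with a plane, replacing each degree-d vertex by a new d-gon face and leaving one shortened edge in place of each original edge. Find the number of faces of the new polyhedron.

66

The base solid has V = 32, E = 64, F = 34.
Truncation replaces each original edge-end by a new vertex, so V′ = 2E = 128.
Each original edge survives, and each old vertex of degree d contributes d new edges; summing degrees gives Σd = 2E, so E′ = E + 2E = 3E = 192.
Each original face survives and each original vertex becomes one new face: F′ = F + V = 66.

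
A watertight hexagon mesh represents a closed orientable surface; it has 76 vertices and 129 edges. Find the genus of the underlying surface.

6

Every face is a hexagon and each edge borders two faces, so 6F = 2·129, giving F = 43.
χ = V − E + F = 76 − 129 + 43 = -10.
For a closed orientable surface χ = 2 − 2g, so g = (2 − (-10))/2 = 6.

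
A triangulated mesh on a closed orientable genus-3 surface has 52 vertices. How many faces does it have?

112

χ = 2 − 2·3 = -4, and every face is a triangle so 3F = 2E.
V − E + F = -4 with E = 3F/2 gives 52 − (3/2 − 1)·F = -4, so F = 112 and E = 168.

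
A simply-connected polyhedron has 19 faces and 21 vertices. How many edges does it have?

Here V − E + F = 2.
E = V + F − (2) = 21 + 19 − (2) = 38.

38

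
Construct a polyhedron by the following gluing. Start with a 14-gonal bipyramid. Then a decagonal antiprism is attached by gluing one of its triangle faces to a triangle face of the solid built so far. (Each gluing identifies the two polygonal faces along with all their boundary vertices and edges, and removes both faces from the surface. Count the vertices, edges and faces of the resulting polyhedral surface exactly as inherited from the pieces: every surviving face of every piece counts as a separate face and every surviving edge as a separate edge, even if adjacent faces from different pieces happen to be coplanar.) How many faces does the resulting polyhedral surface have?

48

A 14-gonal bipyramid: V=16, E=42, F=28.
Attach a decagonal antiprism (V=20, E=40, F=22) along a 3-gon: merge 3 vertices and 3 edges, delete both glued faces → V=33, E=79, F=48.
Check: V − E + F = 33 − 79 + 48 = 2.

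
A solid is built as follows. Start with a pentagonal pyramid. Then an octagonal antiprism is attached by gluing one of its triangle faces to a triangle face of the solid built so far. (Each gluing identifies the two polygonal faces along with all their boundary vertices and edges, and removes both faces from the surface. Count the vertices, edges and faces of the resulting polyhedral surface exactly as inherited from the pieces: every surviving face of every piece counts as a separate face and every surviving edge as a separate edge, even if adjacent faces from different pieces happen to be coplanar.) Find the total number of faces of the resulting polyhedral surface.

22

A pentagonal pyramid: V=6, E=10, F=6.
Attach an octagonal antiprism (V=16, E=32, F=18) along a 3-gon: merge 3 vertices and 3 edges, delete both glued faces → V=19, E=39, F=22.
Check: V − E + F = 19 − 39 + 22 = 2.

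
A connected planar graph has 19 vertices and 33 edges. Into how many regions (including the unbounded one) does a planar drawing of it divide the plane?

Euler's formula for a connected plane graph: V − E + F = 2, so F = 2 − 19 + 33 = 16.

16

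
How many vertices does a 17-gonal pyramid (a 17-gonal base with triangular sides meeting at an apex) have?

18

A pyramid on an n-gon base has one n-gon and n triangles: V = 17 + 1 = 18, E = 2·17 = 34, F = 17 + 1 = 18.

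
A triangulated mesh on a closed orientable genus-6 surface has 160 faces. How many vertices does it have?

70

χ = 2 − 2·6 = -10, and every face is a triangle so 3F = 2E.
E = 3·160/2 = 240. Then V = -10 + E − F = -10 + 240 − 160 = 70.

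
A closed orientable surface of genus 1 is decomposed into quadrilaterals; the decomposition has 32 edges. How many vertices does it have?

χ = 2 − 2·1 = 0, and every face is a square so 4F = 2E.
F = 2E/4 = 16. Then V = 0 + E − F = 0 + 32 − 16 = 16.

16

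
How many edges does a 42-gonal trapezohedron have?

The n-trapezohedron (dual of the n-antiprism) has V = 2·42 + 2 = 86, E = 4·42 = 168, F = 2·42 = 84.

168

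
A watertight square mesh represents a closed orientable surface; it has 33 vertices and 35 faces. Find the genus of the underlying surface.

Every face is a square, so 2E = 4·35 = 140, giving E = 70.
χ = V − E + F = 33 − 70 + 35 = -2.
For a closed orientable surface χ = 2 − 2g, so g = (2 − (-2))/2 = 2.

2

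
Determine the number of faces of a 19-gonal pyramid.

20

A pyramid on an n-gon base has one n-gon and n triangles: V = 19 + 1 = 20, E = 2·19 = 38, F = 19 + 1 = 20.
Check: V − E + F = 20 − 38 + 20 = 2.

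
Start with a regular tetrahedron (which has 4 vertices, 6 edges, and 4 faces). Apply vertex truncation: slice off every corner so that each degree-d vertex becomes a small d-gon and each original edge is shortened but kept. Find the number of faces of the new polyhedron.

Truncation replaces each original edge-end by a new vertex, so V′ = 2E = 12.
Each original edge survives, and each old vertex of degree d contributes d new edges; summing degrees gives Σd = 2E, so E′ = E + 2E = 3E = 18.
Each original face survives and each original vertex becomes one new face: F′ = F + V = 8.

8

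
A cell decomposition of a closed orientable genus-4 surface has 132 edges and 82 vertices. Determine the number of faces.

For a closed orientable surface of genus 4, χ = 2 − 2·4 = -6.
F = -6 − V + E = -6 − 82 + 132 = 44.

44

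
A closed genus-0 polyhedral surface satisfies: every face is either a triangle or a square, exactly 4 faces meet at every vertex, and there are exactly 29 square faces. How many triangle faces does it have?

Let x be the number of triangles; then F = 29 + x.
Edge–face incidences: 2E = 4·29 + 3·x = 116 + 3x.
Every vertex has degree 4, so 4V = 2E.
Euler: V − E + F = 2 ⇒ (2E)/4 − E + (29 + x) = 2.
Multiply by 8: 2·(2E) − 4·(2E) + 8·(29 + x) = 16, i.e. 232 + 8x − 2·(116 + 3x) = 16.
Collecting terms: 2x = 16, so x = 8.
Then 2E = 116 + 3·8 = 140, so E = 70, V = 2E/4 = 35, F = 29 + 8 = 37.

8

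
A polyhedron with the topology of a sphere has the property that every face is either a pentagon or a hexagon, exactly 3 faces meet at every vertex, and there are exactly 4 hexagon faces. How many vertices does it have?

28

Let x be the number of pentagons; then F = 4 + x.
Edge–face incidences: 2E = 6·4 + 5·x = 24 + 5x.
Every vertex has degree 3, so 3V = 2E.
Euler: V − E + F = 2 ⇒ (2E)/3 − E + (4 + x) = 2.
Multiply by 6: 2·(2E) − 3·(2E) + 6·(4 + x) = 12, i.e. 24 + 6x − (24 + 5x) = 12.
Collecting terms: x = 12.
Then 2E = 24 + 5·12 = 84, so E = 42, V = 2E/3 = 28, F = 4 + 12 = 16.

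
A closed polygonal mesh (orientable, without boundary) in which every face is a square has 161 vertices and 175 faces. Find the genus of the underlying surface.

8

Every face is a square, so 2E = 4·175 = 700, giving E = 350.
χ = V − E + F = 161 − 350 + 175 = -14.
For a closed orientable surface χ = 2 − 2g, so g = (2 − (-14))/2 = 8.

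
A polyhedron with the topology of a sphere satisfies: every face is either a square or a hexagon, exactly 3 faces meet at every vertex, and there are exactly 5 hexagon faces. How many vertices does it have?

Let x be the number of squares; then F = 5 + x.
Edge–face incidences: 2E = 6·5 + 4·x = 30 + 4x.
Every vertex has degree 3, so 3V = 2E.
Euler: V − E + F = 2 ⇒ (2E)/3 − E + (5 + x) = 2.
Multiply by 6: 2·(2E) − 3·(2E) + 6·(5 + x) = 12, i.e. 30 + 6x − (30 + 4x) = 12.
Collecting terms: 2x = 12, so x = 6.
Then 2E = 30 + 4·6 = 54, so E = 27, V = 2E/3 = 18, F = 5 + 6 = 11.

18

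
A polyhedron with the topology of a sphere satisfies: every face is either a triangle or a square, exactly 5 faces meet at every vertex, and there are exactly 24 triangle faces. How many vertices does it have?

Let x be the number of squares; then F = 24 + x.
Edge–face incidences: 2E = 3·24 + 4·x = 72 + 4x.
Every vertex has degree 5, so 5V = 2E.
Euler: V − E + F = 2 ⇒ (2E)/5 − E + (24 + x) = 2.
Multiply by 10: 2·(2E) − 5·(2E) + 10·(24 + x) = 20, i.e. 240 + 10x − 3·(72 + 4x) = 20.
Collecting terms: −2x + 24 = 20, so −2x = −4, so x = 2.
Then 2E = 72 + 4·2 = 80, so E = 40, V = 2E/5 = 16, F = 24 + 2 = 26.

16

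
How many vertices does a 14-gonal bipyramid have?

A bipyramid over an n-gon has 2n triangular faces and n + 2 vertices: V = 14 + 2 = 16, E = 3·14 = 42, F = 2·14 = 28.
Check: V − E + F = 16 − 42 + 28 = 2.

16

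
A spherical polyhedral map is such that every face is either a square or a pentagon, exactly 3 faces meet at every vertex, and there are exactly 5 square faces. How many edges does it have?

15

Let x be the number of pentagons; then F = 5 + x.
Edge–face incidences: 2E = 4·5 + 5·x = 20 + 5x.
Every vertex has degree 3, so 3V = 2E.
Euler: V − E + F = 2 ⇒ (2E)/3 − E + (5 + x) = 2.
Multiply by 6: 2·(2E) − 3·(2E) + 6·(5 + x) = 12, i.e. 30 + 6x − (20 + 5x) = 12.
Collecting terms: x + 10 = 12, so x = 2.
Then 2E = 20 + 5·2 = 30, so E = 15, V = 2E/3 = 10, F = 5 + 2 = 7.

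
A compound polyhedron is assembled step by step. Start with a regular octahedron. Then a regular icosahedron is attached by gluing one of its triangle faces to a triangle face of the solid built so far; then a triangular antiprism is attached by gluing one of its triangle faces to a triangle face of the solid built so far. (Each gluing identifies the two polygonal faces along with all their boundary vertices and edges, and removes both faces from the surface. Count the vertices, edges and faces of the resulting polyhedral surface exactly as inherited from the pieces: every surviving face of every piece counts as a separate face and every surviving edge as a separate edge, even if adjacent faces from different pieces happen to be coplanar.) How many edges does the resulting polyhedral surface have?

48

A regular octahedron: V=6, E=12, F=8.
Attach a regular icosahedron (V=12, E=30, F=20) along a 3-gon: merge 3 vertices and 3 edges, delete both glued faces → V=15, E=39, F=26.
Attach a triangular antiprism (V=6, E=12, F=8) along a 3-gon: merge 3 vertices and 3 edges, delete both glued faces → V=18, E=48, F=32.
Check: V − E + F = 18 − 48 + 32 = 2.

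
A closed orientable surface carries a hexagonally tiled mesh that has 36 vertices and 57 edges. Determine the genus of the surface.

2

Every face is a hexagon and each edge borders two faces, so 6F = 2·57, giving F = 19.
χ = V − E + F = 36 − 57 + 19 = -2.
For a closed orientable surface χ = 2 − 2g, so g = (2 − (-2))/2 = 2.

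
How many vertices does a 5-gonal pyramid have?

6

A pyramid on an n-gon base has one n-gon and n triangles: V = 5 + 1 = 6, E = 2·5 = 10, F = 5 + 1 = 6.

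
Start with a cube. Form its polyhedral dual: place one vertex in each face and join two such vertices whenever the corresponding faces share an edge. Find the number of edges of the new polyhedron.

12

The base solid has V = 8, E = 12, F = 6.
The dual swaps V and F and preserves E: V′ = F = 6, E′ = E = 12, F′ = V = 8.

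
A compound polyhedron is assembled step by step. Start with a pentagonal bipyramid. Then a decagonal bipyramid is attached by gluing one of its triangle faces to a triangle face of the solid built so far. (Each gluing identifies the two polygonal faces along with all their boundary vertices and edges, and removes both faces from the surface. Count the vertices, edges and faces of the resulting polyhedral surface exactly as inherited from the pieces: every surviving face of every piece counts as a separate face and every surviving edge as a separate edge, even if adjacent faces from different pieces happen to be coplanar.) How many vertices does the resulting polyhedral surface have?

16

A pentagonal bipyramid: V=7, E=15, F=10.
Attach a decagonal bipyramid (V=12, E=30, F=20) along a 3-gon: merge 3 vertices and 3 edges, delete both glued faces → V=16, E=42, F=28.
Check: V − E + F = 16 − 42 + 28 = 2.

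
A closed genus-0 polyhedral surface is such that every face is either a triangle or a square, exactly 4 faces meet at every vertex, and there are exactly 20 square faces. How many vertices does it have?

26

Let x be the number of triangles; then F = 20 + x.
Edge–face incidences: 2E = 4·20 + 3·x = 80 + 3x.
Every vertex has degree 4, so 4V = 2E.
Euler: V − E + F = 2 ⇒ (2E)/4 − E + (20 + x) = 2.
Multiply by 8: 2·(2E) − 4·(2E) + 8·(20 + x) = 16, i.e. 160 + 8x − 2·(80 + 3x) = 16.
Collecting terms: 2x = 16, so x = 8.
Then 2E = 80 + 3·8 = 104, so E = 52, V = 2E/4 = 26, F = 20 + 8 = 28.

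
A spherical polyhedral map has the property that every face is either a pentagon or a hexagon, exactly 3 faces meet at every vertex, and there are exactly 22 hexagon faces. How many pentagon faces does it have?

12

Let x be the number of pentagons; then F = 22 + x.
Edge–face incidences: 2E = 6·22 + 5·x = 132 + 5x.
Every vertex has degree 3, so 3V = 2E.
Euler: V − E + F = 2 ⇒ (2E)/3 − E + (22 + x) = 2.
Multiply by 6: 2·(2E) − 3·(2E) + 6·(22 + x) = 12, i.e. 132 + 6x − (132 + 5x) = 12.
Collecting terms: x = 12.
Then 2E = 132 + 5·12 = 192, so E = 96, V = 2E/3 = 64, F = 22 + 12 = 34.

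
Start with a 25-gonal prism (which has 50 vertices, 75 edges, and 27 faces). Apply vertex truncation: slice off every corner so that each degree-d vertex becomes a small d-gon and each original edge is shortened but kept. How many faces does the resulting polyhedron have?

77

Truncation replaces each original edge-end by a new vertex, so V′ = 2E = 150.
Each original edge survives, and each old vertex of degree d contributes d new edges; summing degrees gives Σd = 2E, so E′ = E + 2E = 3E = 225.
Each original face survives and each original vertex becomes one new face: F′ = F + V = 77.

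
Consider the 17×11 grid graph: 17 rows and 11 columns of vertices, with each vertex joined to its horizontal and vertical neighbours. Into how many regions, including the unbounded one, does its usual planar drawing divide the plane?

161

The grid has V = 17·11 = 187 vertices and E = 17·10 + 11·16 = 346 edges.
F = 2 − V + E = 2 − 187 + 346 = 161.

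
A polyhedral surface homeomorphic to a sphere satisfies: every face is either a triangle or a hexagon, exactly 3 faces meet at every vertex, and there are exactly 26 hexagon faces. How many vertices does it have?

56

Let x be the number of triangles; then F = 26 + x.
Edge–face incidences: 2E = 6·26 + 3·x = 156 + 3x.
Every vertex has degree 3, so 3V = 2E.
Euler: V − E + F = 2 ⇒ (2E)/3 − E + (26 + x) = 2.
Multiply by 6: 2·(2E) − 3·(2E) + 6·(26 + x) = 12, i.e. 156 + 6x − (156 + 3x) = 12.
Collecting terms: 3x = 12, so x = 4.
Then 2E = 156 + 3·4 = 168, so E = 84, V = 2E/3 = 56, F = 26 + 4 = 30.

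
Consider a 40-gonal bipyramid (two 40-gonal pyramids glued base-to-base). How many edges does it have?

A bipyramid over an n-gon has 2n triangular faces and n + 2 vertices: V = 40 + 2 = 42, E = 3·40 = 120, F = 2·40 = 80.
Check: V − E + F = 42 − 120 + 80 = 2.

120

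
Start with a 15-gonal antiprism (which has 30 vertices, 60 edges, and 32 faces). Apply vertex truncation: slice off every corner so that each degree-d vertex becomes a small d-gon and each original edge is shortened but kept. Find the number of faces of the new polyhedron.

62

Truncation replaces each original edge-end by a new vertex, so V′ = 2E = 120.
Each original edge survives, and each old vertex of degree d contributes d new edges; summing degrees gives Σd = 2E, so E′ = E + 2E = 3E = 180.
Each original face survives and each original vertex becomes one new face: F′ = F + V = 62.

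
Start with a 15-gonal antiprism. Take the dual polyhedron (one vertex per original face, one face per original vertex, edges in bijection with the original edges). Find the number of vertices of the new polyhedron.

32

The base solid has V = 30, E = 60, F = 32.
The dual swaps V and F and preserves E: V′ = F = 32, E′ = E = 60, F′ = V = 30.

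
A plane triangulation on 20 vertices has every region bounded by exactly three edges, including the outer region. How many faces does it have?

In a plane triangulation 3F = 2E and V − E + F = 2, so F = 2V − 4 = 2·20 − 4 = 36.

36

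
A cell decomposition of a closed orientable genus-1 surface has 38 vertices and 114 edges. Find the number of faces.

For a closed orientable surface of genus 1, χ = 2 − 2·1 = 0.
F = 0 − V + E = 0 − 38 + 114 = 76.

76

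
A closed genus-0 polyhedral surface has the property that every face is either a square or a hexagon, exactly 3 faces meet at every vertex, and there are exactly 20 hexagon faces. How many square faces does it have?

Let x be the number of squares; then F = 20 + x.
Edge–face incidences: 2E = 6·20 + 4·x = 120 + 4x.
Every vertex has degree 3, so 3V = 2E.
Euler: V − E + F = 2 ⇒ (2E)/3 − E + (20 + x) = 2.
Multiply by 6: 2·(2E) − 3·(2E) + 6·(20 + x) = 12, i.e. 120 + 6x − (120 + 4x) = 12.
Collecting terms: 2x = 12, so x = 6.
Then 2E = 120 + 4·6 = 144, so E = 72, V = 2E/3 = 48, F = 20 + 6 = 26.

6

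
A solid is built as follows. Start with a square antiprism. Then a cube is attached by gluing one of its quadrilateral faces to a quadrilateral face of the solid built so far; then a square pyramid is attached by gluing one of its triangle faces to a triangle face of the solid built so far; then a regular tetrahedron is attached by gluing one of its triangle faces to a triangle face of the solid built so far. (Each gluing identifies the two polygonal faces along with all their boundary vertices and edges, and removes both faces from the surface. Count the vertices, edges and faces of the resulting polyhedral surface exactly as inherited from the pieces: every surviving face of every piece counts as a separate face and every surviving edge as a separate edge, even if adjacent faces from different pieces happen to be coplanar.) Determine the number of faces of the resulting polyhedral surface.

19

A square antiprism: V=8, E=16, F=10.
Attach a cube (V=8, E=12, F=6) along a 4-gon: merge 4 vertices and 4 edges, delete both glued faces → V=12, E=24, F=14.
Attach a square pyramid (V=5, E=8, F=5) along a 3-gon: merge 3 vertices and 3 edges, delete both glued faces → V=14, E=29, F=17.
Attach a regular tetrahedron (V=4, E=6, F=4) along a 3-gon: merge 3 vertices and 3 edges, delete both glued faces → V=15, E=32, F=19.
Check: V − E + F = 15 − 32 + 19 = 2.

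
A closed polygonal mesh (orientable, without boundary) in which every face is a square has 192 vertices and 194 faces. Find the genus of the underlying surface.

2

Every face is a square, so 2E = 4·194 = 776, giving E = 388.
χ = V − E + F = 192 − 388 + 194 = -2.
For a closed orientable surface χ = 2 − 2g, so g = (2 − (-2))/2 = 2.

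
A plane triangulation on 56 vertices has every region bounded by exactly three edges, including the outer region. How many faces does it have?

108

In a plane triangulation 3F = 2E and V − E + F = 2, so F = 2V − 4 = 2·56 − 4 = 108.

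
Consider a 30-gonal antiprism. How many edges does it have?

120

An antiprism on an n-gon has two n-gon caps and 2n triangles: V = 2·30 = 60, E = 4·30 = 120, F = 2·30 + 2 = 62.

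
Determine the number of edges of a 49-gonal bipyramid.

147

A bipyramid over an n-gon has 2n triangular faces and n + 2 vertices: V = 49 + 2 = 51, E = 3·49 = 147, F = 2·49 = 98.
Check: V − E + F = 51 − 147 + 98 = 2.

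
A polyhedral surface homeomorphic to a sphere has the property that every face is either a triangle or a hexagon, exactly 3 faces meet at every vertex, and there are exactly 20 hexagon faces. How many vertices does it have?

44

Let x be the number of triangles; then F = 20 + x.
Edge–face incidences: 2E = 6·20 + 3·x = 120 + 3x.
Every vertex has degree 3, so 3V = 2E.
Euler: V − E + F = 2 ⇒ (2E)/3 − E + (20 + x) = 2.
Multiply by 6: 2·(2E) − 3·(2E) + 6·(20 + x) = 12, i.e. 120 + 6x − (120 + 3x) = 12.
Collecting terms: 3x = 12, so x = 4.
Then 2E = 120 + 3·4 = 132, so E = 66, V = 2E/3 = 44, F = 20 + 4 = 24.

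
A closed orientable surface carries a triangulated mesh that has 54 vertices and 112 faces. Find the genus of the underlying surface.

Every face is a triangle, so 2E = 3·112 = 336, giving E = 168.
χ = V − E + F = 54 − 168 + 112 = -2.
For a closed orientable surface χ = 2 − 2g, so g = (2 − (-2))/2 = 2.

2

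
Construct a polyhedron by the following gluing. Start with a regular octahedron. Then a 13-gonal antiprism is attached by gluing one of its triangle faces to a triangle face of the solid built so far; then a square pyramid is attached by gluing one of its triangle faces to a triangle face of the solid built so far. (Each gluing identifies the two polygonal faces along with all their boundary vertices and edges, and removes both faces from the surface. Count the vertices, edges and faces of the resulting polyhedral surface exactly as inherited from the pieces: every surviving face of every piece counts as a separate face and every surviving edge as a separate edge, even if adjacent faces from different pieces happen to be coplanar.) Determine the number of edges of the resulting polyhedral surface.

A regular octahedron: V=6, E=12, F=8.
Attach a 13-gonal antiprism (V=26, E=52, F=28) along a 3-gon: merge 3 vertices and 3 edges, delete both glued faces → V=29, E=61, F=34.
Attach a square pyramid (V=5, E=8, F=5) along a 3-gon: merge 3 vertices and 3 edges, delete both glued faces → V=31, E=66, F=37.
Check: V − E + F = 31 − 66 + 37 = 2.

66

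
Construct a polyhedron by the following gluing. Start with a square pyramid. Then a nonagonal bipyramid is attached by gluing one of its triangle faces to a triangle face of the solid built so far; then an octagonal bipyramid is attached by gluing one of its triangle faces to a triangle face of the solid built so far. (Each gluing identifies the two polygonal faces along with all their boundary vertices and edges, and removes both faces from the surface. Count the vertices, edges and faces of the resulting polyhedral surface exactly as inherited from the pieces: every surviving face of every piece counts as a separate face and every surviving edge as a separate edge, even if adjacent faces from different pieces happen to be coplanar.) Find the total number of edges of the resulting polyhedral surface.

53

A square pyramid: V=5, E=8, F=5.
Attach a nonagonal bipyramid (V=11, E=27, F=18) along a 3-gon: merge 3 vertices and 3 edges, delete both glued faces → V=13, E=32, F=21.
Attach an octagonal bipyramid (V=10, E=24, F=16) along a 3-gon: merge 3 vertices and 3 edges, delete both glued faces → V=20, E=53, F=35.
Check: V − E + F = 20 − 53 + 35 = 2.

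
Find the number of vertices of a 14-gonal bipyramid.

16

A bipyramid over an n-gon has 2n triangular faces and n + 2 vertices: V = 14 + 2 = 16, E = 3·14 = 42, F = 2·14 = 28.
Check: V − E + F = 16 − 42 + 28 = 2.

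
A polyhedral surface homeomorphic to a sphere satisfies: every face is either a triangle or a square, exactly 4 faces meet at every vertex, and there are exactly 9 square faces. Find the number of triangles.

8

Let x be the number of triangles; then F = 9 + x.
Edge–face incidences: 2E = 4·9 + 3·x = 36 + 3x.
Every vertex has degree 4, so 4V = 2E.
Euler: V − E + F = 2 ⇒ (2E)/4 − E + (9 + x) = 2.
Multiply by 8: 2·(2E) − 4·(2E) + 8·(9 + x) = 16, i.e. 72 + 8x − 2·(36 + 3x) = 16.
Collecting terms: 2x = 16, so x = 8.
Then 2E = 36 + 3·8 = 60, so E = 30, V = 2E/4 = 15, F = 9 + 8 = 17.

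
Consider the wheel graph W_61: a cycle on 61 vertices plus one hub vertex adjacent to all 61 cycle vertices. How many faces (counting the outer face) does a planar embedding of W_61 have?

W_61 has V = 61 + 1 = 62 vertices and E = 2·61 = 122 edges.
By Euler's formula F = 2 − V + E = 2 − 62 + 122 = 62.

62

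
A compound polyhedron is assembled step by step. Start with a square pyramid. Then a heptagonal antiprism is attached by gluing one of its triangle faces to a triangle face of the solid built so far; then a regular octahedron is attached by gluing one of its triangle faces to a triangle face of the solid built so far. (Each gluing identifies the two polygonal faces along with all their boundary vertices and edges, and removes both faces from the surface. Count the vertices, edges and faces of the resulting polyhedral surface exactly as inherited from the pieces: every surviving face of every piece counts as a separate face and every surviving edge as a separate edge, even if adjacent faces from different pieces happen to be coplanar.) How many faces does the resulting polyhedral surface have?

A square pyramid: V=5, E=8, F=5.
Attach a heptagonal antiprism (V=14, E=28, F=16) along a 3-gon: merge 3 vertices and 3 edges, delete both glued faces → V=16, E=33, F=19.
Attach a regular octahedron (V=6, E=12, F=8) along a 3-gon: merge 3 vertices and 3 edges, delete both glued faces → V=19, E=42, F=25.
Check: V − E + F = 19 − 42 + 25 = 2.

25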